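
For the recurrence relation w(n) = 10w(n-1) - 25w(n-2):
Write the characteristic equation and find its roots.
Substitute w(n) = rⁿ and divide through by rⁿ⁻²: r² - 10r + 25 = 0
Factor: (r - 5)² = 0, so r = 5 (double root).
General solution: w(n) = (A + Bn)·5ⁿ

Characteristic: r² - 10r + 25 = 0, Roots: r = 5 (double root)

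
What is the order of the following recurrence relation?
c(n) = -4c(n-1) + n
The order is the largest lag k for which c(n-k) appears. Here the deepest term is c(n-1) (the n term is non-homogeneous and does not affect the order), so the order is 1.

Order 1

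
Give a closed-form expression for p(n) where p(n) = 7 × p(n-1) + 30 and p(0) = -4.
Recurrence: p(n) = 7 × p(n-1) + 30, initial: p(0) = -4.
Try p(n) = A·7ⁿ + C. Substituting: A·7ⁿ + C = 7(A·7ⁿ⁻¹ + C) + 30 = A·7ⁿ + 7C + 30, so C = 7C + 30, giving C = -5. Then p(0) = A - 5 = -4 gives A = 1.

p(n) = 7ⁿ - 5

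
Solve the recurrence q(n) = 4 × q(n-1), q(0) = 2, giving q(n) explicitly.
Recurrence: q(n) = 4 × q(n-1), initial: q(0) = 2.
Each term is 4 times the previous, so this is geometric with ratio 4. After n steps: q(n) = q(0)·4ⁿ = 2·4ⁿ.

q(n) = 2·4ⁿ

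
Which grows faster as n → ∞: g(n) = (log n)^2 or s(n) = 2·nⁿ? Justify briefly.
Comparing growth rates:
Growth-rate hierarchy: log n ≺ any polynomial ≺ any exponential cⁿ (c>1) ≺ n! ≺ nⁿ.
super-exponential nⁿ dominates polylogarithmic (log n)^2 asymptotically.

s(n) grows faster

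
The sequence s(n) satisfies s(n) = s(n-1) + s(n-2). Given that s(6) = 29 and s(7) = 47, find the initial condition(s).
Work backwards using s(k) = s(k+2) - s(k+1):
s(5) = s(7) - s(6) = 47 - 29 = 18
s(4) = s(6) - s(5) = 29 - 18 = 11
s(3) = s(5) - s(4) = 18 - 11 = 7
s(2) = s(4) - s(3) = 11 - 7 = 4
s(1) = s(3) - s(2) = 7 - 4 = 3
s(0) = s(2) - s(1) = 4 - 3 = 1

s(0) = 1, s(1) = 3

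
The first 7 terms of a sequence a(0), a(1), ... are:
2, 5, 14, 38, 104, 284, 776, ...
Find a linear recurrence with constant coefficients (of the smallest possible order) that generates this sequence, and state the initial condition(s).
Look for the lowest-order linear relation among consecutive terms.
Observation: a(n) - 2·a(n-1) - (2)·a(n-2) = 0 holds for the shown terms, and no order-1 relation a(n) = α·a(n-1) + β fits.
Check at n=3: 2·14 + (2)·5 = 38. ✓

a(n) = 2a(n-1) + 2a(n-2), a(0) = 2, a(1) = 5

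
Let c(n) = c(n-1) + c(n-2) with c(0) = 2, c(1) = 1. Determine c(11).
Computing the sequence terms:
2, 1, 3, 4, 7, 11, 18, 29, 47, 76, 123, 199

199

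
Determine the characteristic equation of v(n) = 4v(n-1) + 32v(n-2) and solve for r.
Substitute v(n) = rⁿ and divide through by rⁿ⁻²: r² - 4r - 32 = 0
Factor: (r - 8)(r + 4) = 0, so r = 8, -4.
General solution: v(n) = A·8ⁿ + B·(-4)ⁿ

Characteristic: r² - 4r - 32 = 0, Roots: r = 8, -4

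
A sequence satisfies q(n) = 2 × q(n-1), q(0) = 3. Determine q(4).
Computing step by step:
q(0) = 3
q(1) = 2 × 3 = 6
q(2) = 2 × 6 = 12
q(3) = 2 × 12 = 24
q(4) = 2 × 24 = 48

48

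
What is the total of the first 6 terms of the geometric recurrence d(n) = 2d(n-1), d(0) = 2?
Computing the sequence terms: 2, 4, 8, 16, 32, 64
Adding these values together:

126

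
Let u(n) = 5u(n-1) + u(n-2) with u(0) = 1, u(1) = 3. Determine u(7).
Computing the sequence terms:
1, 3, 16, 83, 431, 2238, 11621, 60343

60343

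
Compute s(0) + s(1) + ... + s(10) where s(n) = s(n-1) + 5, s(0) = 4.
Computing the sequence terms: 4, 9, 14, 19, 24, 29, 34, 39, 44, 49, 54
Adding these values together:

319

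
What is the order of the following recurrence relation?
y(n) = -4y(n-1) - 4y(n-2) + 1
The order is the largest lag k for which y(n-k) appears. Here the deepest term is y(n-2) (the 1 term is non-homogeneous and does not affect the order), so the order is 2.

Order 2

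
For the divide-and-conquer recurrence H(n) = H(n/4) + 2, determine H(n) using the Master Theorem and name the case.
Master Theorem template: H(n) = a·H(n/b) + f(n).
Here: a=1, b=4, f(n)=2
Compute log_b(a) = log_4(1) = 0.
f(n) = 2 = Θ(1). Case 2: H(n) = Θ(log n).

Case 2: H(n) = Θ(log n)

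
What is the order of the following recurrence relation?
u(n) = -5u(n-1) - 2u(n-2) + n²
The order is the largest lag k for which u(n-k) appears. Here the deepest term is u(n-2) (the n² term is non-homogeneous and does not affect the order), so the order is 2.

Order 2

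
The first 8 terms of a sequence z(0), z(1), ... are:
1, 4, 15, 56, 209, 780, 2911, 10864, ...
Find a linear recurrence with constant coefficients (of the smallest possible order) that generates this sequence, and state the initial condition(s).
Look for the lowest-order linear relation among consecutive terms.
Observation: z(n) - 4·z(n-1) - (-1)·z(n-2) = 0 holds for the shown terms, and no order-1 relation z(n) = α·z(n-1) + β fits.
Check at n=3: 4·15 + (-1)·4 = 56. ✓

z(n) = 4z(n-1) - z(n-2), z(0) = 1, z(1) = 4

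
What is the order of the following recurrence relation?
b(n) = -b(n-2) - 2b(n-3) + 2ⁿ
The order is the largest lag k for which b(n-k) appears. Here the deepest term is b(n-3) (the 2ⁿ term is non-homogeneous and does not affect the order), so the order is 3.

Order 3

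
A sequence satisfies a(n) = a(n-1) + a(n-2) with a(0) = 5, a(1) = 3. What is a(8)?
Computing the sequence terms:
5, 3, 8, 11, 19, 30, 49, 79, 128

128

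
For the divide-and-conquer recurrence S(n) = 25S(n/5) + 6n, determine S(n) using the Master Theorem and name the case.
Master Theorem template: S(n) = a·S(n/b) + f(n).
Here: a=25, b=5, f(n)=6n
Compute log_b(a) = log_5(25) = 2.
f(n) = 6n = O(n^(2-ε)) with ε = 1. Case 1: S(n) = Θ(n^log_b(a)) = Θ(n^2).

Case 1: S(n) = Θ(n^2)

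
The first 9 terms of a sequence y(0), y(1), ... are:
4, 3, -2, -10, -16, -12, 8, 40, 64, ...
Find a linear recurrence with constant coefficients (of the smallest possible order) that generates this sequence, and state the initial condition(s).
Look for the lowest-order linear relation among consecutive terms.
Observation: y(n) - 2·y(n-1) - (-2)·y(n-2) = 0 holds for the shown terms, and no order-1 relation y(n) = α·y(n-1) + β fits.
Check at n=3: 2·-2 + (-2)·3 = -10. ✓

y(n) = 2y(n-1) - 2y(n-2), y(0) = 4, y(1) = 3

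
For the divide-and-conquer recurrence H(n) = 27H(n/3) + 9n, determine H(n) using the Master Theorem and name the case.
Master Theorem template: H(n) = a·H(n/b) + f(n).
Here: a=27, b=3, f(n)=9n
Compute log_b(a) = log_3(27) = 3.
f(n) = 9n = O(n^(3-ε)) with ε = 2. Case 1: H(n) = Θ(n^log_b(a)) = Θ(n^3).

Case 1: H(n) = Θ(n^3)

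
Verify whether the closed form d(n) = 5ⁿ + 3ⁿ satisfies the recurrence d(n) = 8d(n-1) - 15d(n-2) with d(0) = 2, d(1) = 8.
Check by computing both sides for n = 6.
From the recurrence with d(0) = 2, d(1) = 8:
  d(0) = 2, d(1) = 8, d(2) = 34, d(3) = 152, d(4) = 706, d(5) = 3368, d(6) = 16354
  so the recurrence gives d(6) = 16354.
From the proposed closed form d(n) = 5ⁿ + 3ⁿ:
  d(6) = 16354.
Both sides give 16354 at n = 6, and the initial condition(s) match, so the closed form is consistent.

Yes, the closed form is correct.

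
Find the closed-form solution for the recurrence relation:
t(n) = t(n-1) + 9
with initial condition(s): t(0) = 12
Recurrence: t(n) = t(n-1) + 9, initial: t(0) = 12.
Each step adds 9, so t(n) = t(0) + 9n = 9n + 12.

t(n) = 9n + 12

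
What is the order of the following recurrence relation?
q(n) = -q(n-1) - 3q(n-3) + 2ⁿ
The order is the largest lag k for which q(n-k) appears. Here the deepest term is q(n-3) (the 2ⁿ term is non-homogeneous and does not affect the order), so the order is 3.

Order 3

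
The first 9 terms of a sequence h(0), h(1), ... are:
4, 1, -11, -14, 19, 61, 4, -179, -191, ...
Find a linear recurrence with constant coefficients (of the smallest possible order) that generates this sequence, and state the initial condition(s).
Look for the lowest-order linear relation among consecutive terms.
Observation: h(n) - 1·h(n-1) - (-3)·h(n-2) = 0 holds for the shown terms, and no order-1 relation h(n) = α·h(n-1) + β fits.
Check at n=3: 1·-11 + (-3)·1 = -14. ✓

h(n) = h(n-1) - 3h(n-2), h(0) = 4, h(1) = 1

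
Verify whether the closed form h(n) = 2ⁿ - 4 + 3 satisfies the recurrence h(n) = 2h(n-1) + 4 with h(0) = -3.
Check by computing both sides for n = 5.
From the recurrence with h(0) = -3:
  h(0) = -3, h(1) = -2, h(2) = 0, h(3) = 4, h(4) = 12, h(5) = 28
  so the recurrence gives h(5) = 28.
From the proposed closed form h(n) = 2ⁿ - 4 + 3:
  h(5) = 31.
The recurrence gives 28 but the closed form gives 31, so the closed form does not satisfy the recurrence.

No, the closed form is incorrect.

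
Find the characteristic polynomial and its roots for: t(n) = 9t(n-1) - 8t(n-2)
Substitute t(n) = rⁿ and divide through by rⁿ⁻²: r² - 9r + 8 = 0
Factor: (r - 1)(r - 8) = 0, so r = 1, 8.
General solution: t(n) = A·1ⁿ + B·8ⁿ

Characteristic: r² - 9r + 8 = 0, Roots: r = 1, 8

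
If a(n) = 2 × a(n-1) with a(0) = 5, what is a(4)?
Computing step by step:
a(0) = 5
a(1) = 2 × 5 = 10
a(2) = 2 × 10 = 20
a(3) = 2 × 20 = 40
a(4) = 2 × 40 = 80

80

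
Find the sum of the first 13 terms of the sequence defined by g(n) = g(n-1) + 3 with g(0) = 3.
Computing the sequence terms: 3, 6, 9, 12, 15, 18, 21, 24, 27, 30, 33, 36, 39
Adding these values together:

273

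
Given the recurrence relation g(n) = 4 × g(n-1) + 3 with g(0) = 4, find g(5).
Computing step by step:
g(0) = 4
g(1) = 4 × 4 + 3 = 19
g(2) = 4 × 19 + 3 = 79
g(3) = 4 × 79 + 3 = 319
g(4) = 4 × 319 + 3 = 1279
g(5) = 4 × 1279 + 3 = 5119

5119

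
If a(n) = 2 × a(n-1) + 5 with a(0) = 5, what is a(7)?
Computing step by step:
a(0) = 5
a(1) = 2 × 5 + 5 = 15
a(2) = 2 × 15 + 5 = 35
a(3) = 2 × 35 + 5 = 75
a(4) = 2 × 75 + 5 = 155
a(5) = 2 × 155 + 5 = 315
a(6) = 2 × 315 + 5 = 635
a(7) = 2 × 635 + 5 = 1275

1275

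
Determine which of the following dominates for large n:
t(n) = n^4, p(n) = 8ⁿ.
Comparing growth rates:
Growth-rate hierarchy: log n ≺ any polynomial ≺ any exponential cⁿ (c>1) ≺ n! ≺ nⁿ.
exponential base 8 dominates polynomial degree 4 asymptotically.

p(n) grows faster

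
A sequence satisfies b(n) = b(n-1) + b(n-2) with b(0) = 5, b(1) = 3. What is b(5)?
Computing the sequence terms:
5, 3, 8, 11, 19, 30

30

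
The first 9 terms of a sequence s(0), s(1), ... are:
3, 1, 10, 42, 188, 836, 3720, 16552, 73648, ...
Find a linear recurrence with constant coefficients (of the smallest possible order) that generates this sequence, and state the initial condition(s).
Look for the lowest-order linear relation among consecutive terms.
Observation: s(n) - 4·s(n-1) - (2)·s(n-2) = 0 holds for the shown terms, and no order-1 relation s(n) = α·s(n-1) + β fits.
Check at n=3: 4·10 + (2)·1 = 42. ✓

s(n) = 4s(n-1) + 2s(n-2), s(0) = 3, s(1) = 1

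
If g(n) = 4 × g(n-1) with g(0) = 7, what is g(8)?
Computing step by step:
g(0) = 7
g(1) = 4 × 7 = 28
g(2) = 4 × 28 = 112
g(3) = 4 × 112 = 448
g(4) = 4 × 448 = 1792
g(5) = 4 × 1792 = 7168
g(6) = 4 × 7168 = 28672
g(7) = 4 × 28672 = 114688
g(8) = 4 × 114688 = 458752

458752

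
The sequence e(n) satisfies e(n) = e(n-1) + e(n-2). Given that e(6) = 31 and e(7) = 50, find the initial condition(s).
Work backwards using e(k) = e(k+2) - e(k+1):
e(5) = e(7) - e(6) = 50 - 31 = 19
e(4) = e(6) - e(5) = 31 - 19 = 12
e(3) = e(5) - e(4) = 19 - 12 = 7
e(2) = e(4) - e(3) = 12 - 7 = 5
e(1) = e(3) - e(2) = 7 - 5 = 2
e(0) = e(2) - e(1) = 5 - 2 = 3

e(0) = 3, e(1) = 2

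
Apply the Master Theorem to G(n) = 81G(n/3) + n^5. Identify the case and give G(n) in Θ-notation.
Master Theorem template: G(n) = a·G(n/b) + f(n).
Here: a=81, b=3, f(n)=n^5
Compute log_b(a) = log_3(81) = 4.
f(n) = n^5 = Ω(n^(4+ε)) with ε = 1, and the regularity condition holds (a·f(n/b) = (a/b^5)·f(n) with a/b^5 = 3^-1 < 1). Case 3: G(n) = Θ(f(n)) = Θ(n^5).

Case 3: G(n) = Θ(n^5)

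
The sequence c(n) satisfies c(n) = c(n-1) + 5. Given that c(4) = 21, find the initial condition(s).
c(4) = c(0) + 4·5, so c(0) = 21 - 20 = 1.

c(0) = 1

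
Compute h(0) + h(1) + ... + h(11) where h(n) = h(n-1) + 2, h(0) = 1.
Computing the sequence terms: 1, 3, 5, 7, 9, 11, 13, 15, 17, 19, 21, 23
Adding these values together:

144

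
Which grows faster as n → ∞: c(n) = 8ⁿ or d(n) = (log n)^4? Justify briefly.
Comparing growth rates:
Growth-rate hierarchy: log n ≺ any polynomial ≺ any exponential cⁿ (c>1) ≺ n! ≺ nⁿ.
exponential base 8 dominates polylogarithmic (log n)^4 asymptotically.

c(n) grows faster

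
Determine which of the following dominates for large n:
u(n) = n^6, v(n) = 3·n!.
Comparing growth rates:
Growth-rate hierarchy: log n ≺ any polynomial ≺ any exponential cⁿ (c>1) ≺ n! ≺ nⁿ.
factorial dominates polynomial degree 6 asymptotically.

v(n) grows faster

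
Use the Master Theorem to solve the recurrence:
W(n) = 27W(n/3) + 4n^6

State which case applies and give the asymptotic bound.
Master Theorem template: W(n) = a·W(n/b) + f(n).
Here: a=27, b=3, f(n)=4n^6
Compute log_b(a) = log_3(27) = 3.
f(n) = 4n^6 = Ω(n^(3+ε)) with ε = 3, and the regularity condition holds (a·f(n/b) = (a/b^6)·f(n) with a/b^6 = 3^-3 < 1). Case 3: W(n) = Θ(f(n)) = Θ(n^6).

Case 3: W(n) = Θ(n^6)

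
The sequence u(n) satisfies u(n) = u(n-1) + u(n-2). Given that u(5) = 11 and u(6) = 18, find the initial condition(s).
Work backwards using u(k) = u(k+2) - u(k+1):
u(4) = u(6) - u(5) = 18 - 11 = 7
u(3) = u(5) - u(4) = 11 - 7 = 4
u(2) = u(4) - u(3) = 7 - 4 = 3
u(1) = u(3) - u(2) = 4 - 3 = 1
u(0) = u(2) - u(1) = 3 - 1 = 2

u(0) = 2, u(1) = 1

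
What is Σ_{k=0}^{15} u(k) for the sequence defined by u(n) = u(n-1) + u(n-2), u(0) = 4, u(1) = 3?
Computing the sequence terms: 4, 3, 7, 10, 17, 27, 44, 71, 115, 186, 301, 487, 788, 1275, 2063, 3338
Adding these values together:

8736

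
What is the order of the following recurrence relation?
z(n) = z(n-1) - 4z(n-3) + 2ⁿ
The order is the largest lag k for which z(n-k) appears. Here the deepest term is z(n-3) (the 2ⁿ term is non-homogeneous and does not affect the order), so the order is 3.

Order 3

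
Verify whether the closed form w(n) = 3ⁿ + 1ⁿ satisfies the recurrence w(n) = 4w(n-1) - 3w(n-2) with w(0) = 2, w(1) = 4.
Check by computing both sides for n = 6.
From the recurrence with w(0) = 2, w(1) = 4:
  w(0) = 2, w(1) = 4, w(2) = 10, w(3) = 28, w(4) = 82, w(5) = 244, w(6) = 730
  so the recurrence gives w(6) = 730.
From the proposed closed form w(n) = 3ⁿ + 1ⁿ:
  w(6) = 730.
Both sides give 730 at n = 6, and the initial condition(s) match, so the closed form is consistent.

Yes, the closed form is correct.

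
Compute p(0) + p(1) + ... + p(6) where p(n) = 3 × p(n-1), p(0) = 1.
Computing the sequence terms: 1, 3, 9, 27, 81, 243, 729
Adding these values together:

1093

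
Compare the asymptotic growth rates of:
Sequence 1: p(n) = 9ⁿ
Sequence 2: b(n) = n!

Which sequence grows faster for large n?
Comparing growth rates:
Growth-rate hierarchy: log n ≺ any polynomial ≺ any exponential cⁿ (c>1) ≺ n! ≺ nⁿ.
factorial dominates exponential base 9 asymptotically.

b(n) grows faster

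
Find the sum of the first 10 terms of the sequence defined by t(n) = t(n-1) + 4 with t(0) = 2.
Computing the sequence terms: 2, 6, 10, 14, 18, 22, 26, 30, 34, 38
Adding these values together:

200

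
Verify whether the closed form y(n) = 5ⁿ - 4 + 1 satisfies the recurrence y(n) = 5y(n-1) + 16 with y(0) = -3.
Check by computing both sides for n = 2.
From the recurrence with y(0) = -3:
  y(0) = -3, y(1) = 1, y(2) = 21
  so the recurrence gives y(2) = 21.
From the proposed closed form y(n) = 5ⁿ - 4 + 1:
  y(2) = 22.
The recurrence gives 21 but the closed form gives 22, so the closed form does not satisfy the recurrence.

No, the closed form is incorrect.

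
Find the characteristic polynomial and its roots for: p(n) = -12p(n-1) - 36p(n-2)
Substitute p(n) = rⁿ and divide through by rⁿ⁻²: r² + 12r + 36 = 0
Factor: (r + 6)² = 0, so r = -6 (double root).
General solution: p(n) = (A + Bn)·(-6)ⁿ

Characteristic: r² + 12r + 36 = 0, Roots: r = -6 (double root)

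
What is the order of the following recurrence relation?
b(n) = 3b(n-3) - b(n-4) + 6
The order is the largest lag k for which b(n-k) appears. Here the deepest term is b(n-4) (the 6 term is non-homogeneous and does not affect the order), so the order is 4.

Order 4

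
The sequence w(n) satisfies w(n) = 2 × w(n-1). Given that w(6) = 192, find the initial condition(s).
In general w(n) = 2ⁿ · w(0). At n = 6: w(0) = w(6) / 2^6 = 192 / 64 = 3.

w(0) = 3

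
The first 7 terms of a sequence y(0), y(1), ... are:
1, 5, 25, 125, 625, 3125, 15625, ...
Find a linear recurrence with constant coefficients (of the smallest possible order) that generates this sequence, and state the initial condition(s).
Look for the lowest-order linear relation among consecutive terms.
Observation: each term is 5× the previous.
Check at n=2: 5·5 = 25. ✓

y(n) = 5 × y(n-1), y(0) = 1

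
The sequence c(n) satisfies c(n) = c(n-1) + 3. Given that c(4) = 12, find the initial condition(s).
c(4) = c(0) + 4·3, so c(0) = 12 - 12 = 0.

c(0) = 0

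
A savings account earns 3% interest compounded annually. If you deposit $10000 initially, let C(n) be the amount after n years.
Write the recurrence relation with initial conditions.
Each year the balance grows by 3%, i.e. is multiplied by 1 + 3/100 = 1.03, so C(n) = 1.03 × C(n-1). The initial deposit gives C(0) = 10000.
Unrolling gives the closed form C(n) = 10000 × (1.03)ⁿ.

C(n) = 1.03 × C(n-1), C(0) = 10000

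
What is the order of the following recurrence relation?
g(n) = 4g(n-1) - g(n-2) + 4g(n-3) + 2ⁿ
The order is the largest lag k for which g(n-k) appears. Here the deepest term is g(n-3) (the 2ⁿ term is non-homogeneous and does not affect the order), so the order is 3.

Order 3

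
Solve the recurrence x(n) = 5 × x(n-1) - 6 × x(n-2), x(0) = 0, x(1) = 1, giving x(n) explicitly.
Recurrence: x(n) = 5 × x(n-1) - 6 × x(n-2), initial: x(0) = 0, x(1) = 1.
Characteristic equation: r² - 5r + 6 = 0, which factors as (r - 3)(r - 2) = 0, so r = 3, 2. General solution x(n) = A·3ⁿ + B·2ⁿ. From x(0) = 0: A + B = 0. From x(1) = 1: 3A + 2B = 1. Solving gives A = 1, B = -1.

x(n) = 3ⁿ - 2ⁿ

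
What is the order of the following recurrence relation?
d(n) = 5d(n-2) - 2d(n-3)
The order is the largest lag k for which d(n-k) appears. Here the deepest term is d(n-3), so the order is 3.

Order 3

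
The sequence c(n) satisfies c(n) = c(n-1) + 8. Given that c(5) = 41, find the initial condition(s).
c(5) = c(0) + 5·8, so c(0) = 41 - 40 = 1.

c(0) = 1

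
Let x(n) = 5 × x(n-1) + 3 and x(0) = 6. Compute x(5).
Computing step by step:
x(0) = 6
x(1) = 5 × 6 + 3 = 33
x(2) = 5 × 33 + 3 = 168
x(3) = 5 × 168 + 3 = 843
x(4) = 5 × 843 + 3 = 4218
x(5) = 5 × 4218 + 3 = 21093

21093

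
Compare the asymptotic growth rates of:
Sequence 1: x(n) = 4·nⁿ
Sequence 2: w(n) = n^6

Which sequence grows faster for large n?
Comparing growth rates:
Growth-rate hierarchy: log n ≺ any polynomial ≺ any exponential cⁿ (c>1) ≺ n! ≺ nⁿ.
super-exponential nⁿ dominates polynomial degree 6 asymptotically.

x(n) grows faster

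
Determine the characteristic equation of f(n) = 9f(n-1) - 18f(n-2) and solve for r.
Substitute f(n) = rⁿ and divide through by rⁿ⁻²: r² - 9r + 18 = 0
Factor: (r - 3)(r - 6) = 0, so r = 3, 6.
General solution: f(n) = A·3ⁿ + B·6ⁿ

Characteristic: r² - 9r + 18 = 0, Roots: r = 3, 6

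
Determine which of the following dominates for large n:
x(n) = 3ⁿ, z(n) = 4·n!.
Comparing growth rates:
Growth-rate hierarchy: log n ≺ any polynomial ≺ any exponential cⁿ (c>1) ≺ n! ≺ nⁿ.
factorial dominates exponential base 3 asymptotically.

z(n) grows faster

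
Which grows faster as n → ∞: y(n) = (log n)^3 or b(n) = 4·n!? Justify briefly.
Comparing growth rates:
Growth-rate hierarchy: log n ≺ any polynomial ≺ any exponential cⁿ (c>1) ≺ n! ≺ nⁿ.
factorial dominates polylogarithmic (log n)^3 asymptotically.

b(n) grows faster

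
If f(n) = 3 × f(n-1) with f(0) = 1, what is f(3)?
Computing step by step:
f(0) = 1
f(1) = 3 × 1 = 3
f(2) = 3 × 3 = 9
f(3) = 3 × 9 = 27

27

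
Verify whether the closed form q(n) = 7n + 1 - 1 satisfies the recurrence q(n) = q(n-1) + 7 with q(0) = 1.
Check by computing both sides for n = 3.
From the recurrence with q(0) = 1:
  q(0) = 1, q(1) = 8, q(2) = 15, q(3) = 22
  so the recurrence gives q(3) = 22.
From the proposed closed form q(n) = 7n + 1 - 1:
  q(3) = 21.
The recurrence gives 22 but the closed form gives 21, so the closed form does not satisfy the recurrence.

No, the closed form is incorrect.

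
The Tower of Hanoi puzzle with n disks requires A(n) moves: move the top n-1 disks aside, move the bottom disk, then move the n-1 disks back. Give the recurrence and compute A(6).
Moving n disks = move the top n-1 disks aside (A(n-1) moves) + move the largest disk (1 move) + move the n-1 disks back on top (A(n-1) moves), so A(n) = 2A(n-1) + 1, with A(1) = 1 (a single disk takes one move).
First terms: 1, 3, 7, 15, 31, 63, … — each is one less than a power of 2. Indeed A(n) + 1 = 2(A(n-1) + 1) with A(1) + 1 = 2, so A(n) + 1 = 2ⁿ and A(n) = 2ⁿ - 1.
Hence A(6) = 2^6 - 1 = 64 - 1 = 63.

A(n) = 2A(n-1) + 1, A(1) = 1; A(6) = 63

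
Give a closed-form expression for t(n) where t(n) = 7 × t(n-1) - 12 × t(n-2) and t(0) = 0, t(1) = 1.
Recurrence: t(n) = 7 × t(n-1) - 12 × t(n-2), initial: t(0) = 0, t(1) = 1.
Characteristic equation: r² - 7r + 12 = 0, which factors as (r - 4)(r - 3) = 0, so r = 4, 3. General solution t(n) = A·4ⁿ + B·3ⁿ. From t(0) = 0: A + B = 0. From t(1) = 1: 4A + 3B = 1. Solving gives A = 1, B = -1.

t(n) = 4ⁿ - 3ⁿ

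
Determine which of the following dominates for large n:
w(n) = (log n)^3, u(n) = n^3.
Comparing growth rates:
Growth-rate hierarchy: log n ≺ any polynomial ≺ any exponential cⁿ (c>1) ≺ n! ≺ nⁿ.
polynomial degree 3 dominates polylogarithmic (log n)^3 asymptotically.

u(n) grows faster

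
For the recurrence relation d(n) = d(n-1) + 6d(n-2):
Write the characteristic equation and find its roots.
Substitute d(n) = rⁿ and divide through by rⁿ⁻²: r² - r - 6 = 0
Factor: (r + 2)(r - 3) = 0, so r = -2, 3.
General solution: d(n) = A·(-2)ⁿ + B·3ⁿ

Characteristic: r² - r - 6 = 0, Roots: r = -2, 3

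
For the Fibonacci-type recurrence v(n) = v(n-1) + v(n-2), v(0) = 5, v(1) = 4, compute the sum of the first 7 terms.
Computing the sequence terms: 5, 4, 9, 13, 22, 35, 57
Adding these values together:

145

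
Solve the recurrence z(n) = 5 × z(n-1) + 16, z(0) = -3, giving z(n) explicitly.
Recurrence: z(n) = 5 × z(n-1) + 16, initial: z(0) = -3.
Try z(n) = A·5ⁿ + C. Substituting: A·5ⁿ + C = 5(A·5ⁿ⁻¹ + C) + 16 = A·5ⁿ + 5C + 16, so C = 5C + 16, giving C = -4. Then z(0) = A - 4 = -3 gives A = 1.

z(n) = 5ⁿ - 4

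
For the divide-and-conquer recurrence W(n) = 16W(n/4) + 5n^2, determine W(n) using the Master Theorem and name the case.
Master Theorem template: W(n) = a·W(n/b) + f(n).
Here: a=16, b=4, f(n)=5n^2
Compute log_b(a) = log_4(16) = 2.
f(n) = 5n^2 = Θ(n^2). Case 2: W(n) = Θ(n^2 log n).

Case 2: W(n) = Θ(n^2 log n)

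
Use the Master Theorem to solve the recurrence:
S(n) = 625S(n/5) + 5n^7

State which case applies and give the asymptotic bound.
Master Theorem template: S(n) = a·S(n/b) + f(n).
Here: a=625, b=5, f(n)=5n^7
Compute log_b(a) = log_5(625) = 4.
f(n) = 5n^7 = Ω(n^(4+ε)) with ε = 3, and the regularity condition holds (a·f(n/b) = (a/b^7)·f(n) with a/b^7 = 5^-3 < 1). Case 3: S(n) = Θ(f(n)) = Θ(n^7).

Case 3: S(n) = Θ(n^7)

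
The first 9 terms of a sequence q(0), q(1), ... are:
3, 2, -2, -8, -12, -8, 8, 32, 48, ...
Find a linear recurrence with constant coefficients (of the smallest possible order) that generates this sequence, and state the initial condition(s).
Look for the lowest-order linear relation among consecutive terms.
Observation: q(n) - 2·q(n-1) - (-2)·q(n-2) = 0 holds for the shown terms, and no order-1 relation q(n) = α·q(n-1) + β fits.
Check at n=3: 2·-2 + (-2)·2 = -8. ✓

q(n) = 2q(n-1) - 2q(n-2), q(0) = 3, q(1) = 2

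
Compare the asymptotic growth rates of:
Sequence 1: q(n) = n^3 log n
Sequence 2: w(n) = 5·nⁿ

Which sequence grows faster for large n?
Comparing growth rates:
Growth-rate hierarchy: log n ≺ any polynomial ≺ any exponential cⁿ (c>1) ≺ n! ≺ nⁿ.
super-exponential nⁿ dominates polynomial degree 3 (with log factor) asymptotically.

w(n) grows faster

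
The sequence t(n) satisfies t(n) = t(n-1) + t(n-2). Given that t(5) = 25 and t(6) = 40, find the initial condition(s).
Work backwards using t(k) = t(k+2) - t(k+1):
t(4) = t(6) - t(5) = 40 - 25 = 15
t(3) = t(5) - t(4) = 25 - 15 = 10
t(2) = t(4) - t(3) = 15 - 10 = 5
t(1) = t(3) - t(2) = 10 - 5 = 5
t(0) = t(2) - t(1) = 5 - 5 = 0

t(0) = 0, t(1) = 5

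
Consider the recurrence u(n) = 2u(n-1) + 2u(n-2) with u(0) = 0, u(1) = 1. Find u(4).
Computing the sequence terms:
0, 1, 2, 6, 16

16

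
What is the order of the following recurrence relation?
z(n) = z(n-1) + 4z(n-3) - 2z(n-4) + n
The order is the largest lag k for which z(n-k) appears. Here the deepest term is z(n-4) (the n term is non-homogeneous and does not affect the order), so the order is 4.

Order 4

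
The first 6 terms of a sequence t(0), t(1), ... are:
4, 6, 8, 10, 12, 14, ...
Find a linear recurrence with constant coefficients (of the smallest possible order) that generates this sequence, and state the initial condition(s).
Look for the lowest-order linear relation among consecutive terms.
Observation: consecutive differences are constant (= 2).
Check at n=2: 1·6 + 2 = 8. ✓

t(n) = t(n-1) + 2, t(0) = 4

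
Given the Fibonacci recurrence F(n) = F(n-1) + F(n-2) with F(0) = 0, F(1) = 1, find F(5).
Computing the sequence terms:
0, 1, 1, 2, 3, 5

5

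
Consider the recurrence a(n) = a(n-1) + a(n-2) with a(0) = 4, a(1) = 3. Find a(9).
Computing the sequence terms:
4, 3, 7, 10, 17, 27, 44, 71, 115, 186

186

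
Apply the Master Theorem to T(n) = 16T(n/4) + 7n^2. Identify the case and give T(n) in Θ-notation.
Master Theorem template: T(n) = a·T(n/b) + f(n).
Here: a=16, b=4, f(n)=7n^2
Compute log_b(a) = log_4(16) = 2.
f(n) = 7n^2 = Θ(n^2). Case 2: T(n) = Θ(n^2 log n).

Case 2: T(n) = Θ(n^2 log n)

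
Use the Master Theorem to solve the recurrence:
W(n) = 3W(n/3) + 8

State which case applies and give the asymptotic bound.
Master Theorem template: W(n) = a·W(n/b) + f(n).
Here: a=3, b=3, f(n)=8
Compute log_b(a) = log_3(3) = 1.
f(n) = 8 = O(n^(1-ε)) with ε = 1. Case 1: W(n) = Θ(n^log_b(a)) = Θ(n).

Case 1: W(n) = Θ(n)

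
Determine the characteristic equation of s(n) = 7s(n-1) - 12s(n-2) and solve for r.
Substitute s(n) = rⁿ and divide through by rⁿ⁻²: r² - 7r + 12 = 0
Factor: (r - 4)(r - 3) = 0, so r = 4, 3.
General solution: s(n) = A·4ⁿ + B·3ⁿ

Characteristic: r² - 7r + 12 = 0, Roots: r = 4, 3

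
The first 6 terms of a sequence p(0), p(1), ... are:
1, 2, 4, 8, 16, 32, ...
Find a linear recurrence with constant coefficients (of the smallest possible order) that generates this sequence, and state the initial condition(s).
Look for the lowest-order linear relation among consecutive terms.
Observation: each term is 2× the previous.
Check at n=2: 2·2 = 4. ✓

p(n) = 2 × p(n-1), p(0) = 1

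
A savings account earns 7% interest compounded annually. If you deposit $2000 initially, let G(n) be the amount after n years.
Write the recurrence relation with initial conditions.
Each year the balance grows by 7%, i.e. is multiplied by 1 + 7/100 = 1.07, so G(n) = 1.07 × G(n-1). The initial deposit gives G(0) = 2000.
Unrolling gives the closed form G(n) = 2000 × (1.07)ⁿ.

G(n) = 1.07 × G(n-1), G(0) = 2000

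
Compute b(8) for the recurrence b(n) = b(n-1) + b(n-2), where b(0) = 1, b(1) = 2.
Computing the sequence terms:
1, 2, 3, 5, 8, 13, 21, 34, 55

55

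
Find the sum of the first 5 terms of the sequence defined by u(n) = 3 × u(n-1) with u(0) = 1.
Computing the sequence terms: 1, 3, 9, 27, 81
Adding these values together:

121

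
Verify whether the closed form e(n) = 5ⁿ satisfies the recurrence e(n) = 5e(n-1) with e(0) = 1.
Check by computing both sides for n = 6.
From the recurrence with e(0) = 1:
  e(0) = 1, e(1) = 5, e(2) = 25, e(3) = 125, e(4) = 625, e(5) = 3125, e(6) = 15625
  so the recurrence gives e(6) = 15625.
From the proposed closed form e(n) = 5ⁿ:
  e(6) = 15625.
Both sides give 15625 at n = 6, and the initial condition(s) match, so the closed form is consistent.

Yes, the closed form is correct.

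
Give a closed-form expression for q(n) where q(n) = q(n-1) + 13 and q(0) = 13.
Recurrence: q(n) = q(n-1) + 13, initial: q(0) = 13.
Each step adds 13, so q(n) = q(0) + 13n = 13n + 13.

q(n) = 13n + 13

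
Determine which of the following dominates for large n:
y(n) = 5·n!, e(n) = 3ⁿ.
Comparing growth rates:
Growth-rate hierarchy: log n ≺ any polynomial ≺ any exponential cⁿ (c>1) ≺ n! ≺ nⁿ.
factorial dominates exponential base 3 asymptotically.

y(n) grows faster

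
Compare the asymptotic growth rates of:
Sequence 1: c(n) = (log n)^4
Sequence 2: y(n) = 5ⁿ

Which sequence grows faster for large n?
Comparing growth rates:
Growth-rate hierarchy: log n ≺ any polynomial ≺ any exponential cⁿ (c>1) ≺ n! ≺ nⁿ.
exponential base 5 dominates polylogarithmic (log n)^4 asymptotically.

y(n) grows faster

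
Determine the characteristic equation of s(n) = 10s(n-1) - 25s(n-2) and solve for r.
Substitute s(n) = rⁿ and divide through by rⁿ⁻²: r² - 10r + 25 = 0
Factor: (r - 5)² = 0, so r = 5 (double root).
General solution: s(n) = (A + Bn)·5ⁿ

Characteristic: r² - 10r + 25 = 0, Roots: r = 5 (double root)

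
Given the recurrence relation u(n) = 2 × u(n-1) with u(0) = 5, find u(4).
Computing step by step:
u(0) = 5
u(1) = 2 × 5 = 10
u(2) = 2 × 10 = 20
u(3) = 2 × 20 = 40
u(4) = 2 × 40 = 80

80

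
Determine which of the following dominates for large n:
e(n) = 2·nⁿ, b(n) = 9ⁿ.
Comparing growth rates:
Growth-rate hierarchy: log n ≺ any polynomial ≺ any exponential cⁿ (c>1) ≺ n! ≺ nⁿ.
super-exponential nⁿ dominates exponential base 9 asymptotically.

e(n) grows faster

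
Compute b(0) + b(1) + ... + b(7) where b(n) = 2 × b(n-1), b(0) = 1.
Computing the sequence terms: 1, 2, 4, 8, 16, 32, 64, 128
Adding these values together:

255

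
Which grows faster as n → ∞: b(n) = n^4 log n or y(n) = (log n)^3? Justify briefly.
Comparing growth rates:
Growth-rate hierarchy: log n ≺ any polynomial ≺ any exponential cⁿ (c>1) ≺ n! ≺ nⁿ.
polynomial degree 4 (with log factor) dominates polylogarithmic (log n)^3 asymptotically.

b(n) grows faster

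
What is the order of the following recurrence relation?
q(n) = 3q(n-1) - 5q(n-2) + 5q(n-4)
The order is the largest lag k for which q(n-k) appears. Here the deepest term is q(n-4), so the order is 4.

Order 4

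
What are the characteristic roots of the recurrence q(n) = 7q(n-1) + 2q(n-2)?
Substitute q(n) = rⁿ and divide through by rⁿ⁻²: r² - 7r - 2 = 0
Discriminant: 7² + 4·2 = 57, not a perfect square, so by the quadratic formula r = (7 ± √57)/2.
General solution: q(n) = A·r₁ⁿ + B·r₂ⁿ where r₁,r₂ = (7 ± √57)/2

Characteristic: r² - 7r - 2 = 0, Roots: r = (7 ± √57)/2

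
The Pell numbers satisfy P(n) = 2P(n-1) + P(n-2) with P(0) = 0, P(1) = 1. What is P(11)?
Computing the sequence terms:
0, 1, 2, 5, 12, 29, 70, 169, 408, 985, 2378, 5741

5741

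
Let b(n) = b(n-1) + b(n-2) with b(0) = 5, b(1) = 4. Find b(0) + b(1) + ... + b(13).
Computing the sequence terms: 5, 4, 9, 13, 22, 35, 57, 92, 149, 241, 390, 631, 1021, 1652
Adding these values together:

4321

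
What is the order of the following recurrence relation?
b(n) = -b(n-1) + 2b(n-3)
The order is the largest lag k for which b(n-k) appears. Here the deepest term is b(n-3), so the order is 3.

Order 3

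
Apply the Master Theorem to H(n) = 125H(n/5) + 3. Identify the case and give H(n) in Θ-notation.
Master Theorem template: H(n) = a·H(n/b) + f(n).
Here: a=125, b=5, f(n)=3
Compute log_b(a) = log_5(125) = 3.
f(n) = 3 = O(n^(3-ε)) with ε = 3. Case 1: H(n) = Θ(n^log_b(a)) = Θ(n^3).

Case 1: H(n) = Θ(n^3)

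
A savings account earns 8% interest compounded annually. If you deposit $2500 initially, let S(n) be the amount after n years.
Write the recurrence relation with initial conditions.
Each year the balance grows by 8%, i.e. is multiplied by 1 + 8/100 = 1.08, so S(n) = 1.08 × S(n-1). The initial deposit gives S(0) = 2500.
Unrolling gives the closed form S(n) = 2500 × (1.08)ⁿ.

S(n) = 1.08 × S(n-1), S(0) = 2500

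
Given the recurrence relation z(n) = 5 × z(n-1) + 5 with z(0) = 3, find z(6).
Computing step by step:
z(0) = 3
z(1) = 5 × 3 + 5 = 20
z(2) = 5 × 20 + 5 = 105
z(3) = 5 × 105 + 5 = 530
z(4) = 5 × 530 + 5 = 2655
z(5) = 5 × 2655 + 5 = 13280
z(6) = 5 × 13280 + 5 = 66405

66405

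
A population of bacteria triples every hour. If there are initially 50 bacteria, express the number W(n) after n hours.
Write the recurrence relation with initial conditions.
Each hour multiplies the count by 3, so the count after n hours depends only on the count after n-1 hours: W(n) = 3 × W(n-1). The starting count gives W(0) = 50.
Unrolling n times gives the closed form W(n) = 50 × 3ⁿ.

W(n) = 3 × W(n-1), W(0) = 50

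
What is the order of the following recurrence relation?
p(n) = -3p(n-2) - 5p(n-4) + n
The order is the largest lag k for which p(n-k) appears. Here the deepest term is p(n-4) (the n term is non-homogeneous and does not affect the order), so the order is 4.

Order 4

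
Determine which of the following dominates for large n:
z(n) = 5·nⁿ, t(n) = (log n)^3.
Comparing growth rates:
Growth-rate hierarchy: log n ≺ any polynomial ≺ any exponential cⁿ (c>1) ≺ n! ≺ nⁿ.
super-exponential nⁿ dominates polylogarithmic (log n)^3 asymptotically.

z(n) grows faster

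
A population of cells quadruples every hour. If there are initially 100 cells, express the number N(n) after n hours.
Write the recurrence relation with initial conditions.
Each hour multiplies the count by 4, so the count after n hours depends only on the count after n-1 hours: N(n) = 4 × N(n-1). The starting count gives N(0) = 100.
Unrolling n times gives the closed form N(n) = 100 × 4ⁿ.

N(n) = 4 × N(n-1), N(0) = 100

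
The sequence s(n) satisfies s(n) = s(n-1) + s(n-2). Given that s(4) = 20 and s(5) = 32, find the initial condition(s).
Work backwards using s(k) = s(k+2) - s(k+1):
s(3) = s(5) - s(4) = 32 - 20 = 12
s(2) = s(4) - s(3) = 20 - 12 = 8
s(1) = s(3) - s(2) = 12 - 8 = 4
s(0) = s(2) - s(1) = 8 - 4 = 4

s(0) = 4, s(1) = 4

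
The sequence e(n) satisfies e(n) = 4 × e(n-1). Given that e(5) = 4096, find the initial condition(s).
In general e(n) = 4ⁿ · e(0). At n = 5: e(0) = e(5) / 4^5 = 4096 / 1024 = 4.

e(0) = 4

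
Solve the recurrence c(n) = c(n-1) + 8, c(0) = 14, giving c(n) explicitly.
Recurrence: c(n) = c(n-1) + 8, initial: c(0) = 14.
Each step adds 8, so c(n) = c(0) + 8n = 8n + 14.

c(n) = 8n + 14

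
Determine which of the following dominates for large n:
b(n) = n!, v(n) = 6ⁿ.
Comparing growth rates:
Growth-rate hierarchy: log n ≺ any polynomial ≺ any exponential cⁿ (c>1) ≺ n! ≺ nⁿ.
factorial dominates exponential base 6 asymptotically.

b(n) grows faster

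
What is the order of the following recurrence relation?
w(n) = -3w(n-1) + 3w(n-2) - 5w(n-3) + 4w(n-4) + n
The order is the largest lag k for which w(n-k) appears. Here the deepest term is w(n-4) (the n term is non-homogeneous and does not affect the order), so the order is 4.

Order 4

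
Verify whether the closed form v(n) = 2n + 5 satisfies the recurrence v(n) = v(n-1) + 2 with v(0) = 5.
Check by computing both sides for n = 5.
From the recurrence with v(0) = 5:
  v(0) = 5, v(1) = 7, v(2) = 9, v(3) = 11, v(4) = 13, v(5) = 15
  so the recurrence gives v(5) = 15.
From the proposed closed form v(n) = 2n + 5:
  v(5) = 15.
Both sides give 15 at n = 5, and the initial condition(s) match, so the closed form is consistent.

Yes, the closed form is correct.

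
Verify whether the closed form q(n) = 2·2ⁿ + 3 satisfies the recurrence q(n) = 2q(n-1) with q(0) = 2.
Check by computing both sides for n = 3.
From the recurrence with q(0) = 2:
  q(0) = 2, q(1) = 4, q(2) = 8, q(3) = 16
  so the recurrence gives q(3) = 16.
From the proposed closed form q(n) = 2·2ⁿ + 3:
  q(3) = 19.
The recurrence gives 16 but the closed form gives 19, so the closed form does not satisfy the recurrence.

No, the closed form is incorrect.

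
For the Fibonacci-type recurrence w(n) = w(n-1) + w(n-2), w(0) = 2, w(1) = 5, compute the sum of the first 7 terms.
Computing the sequence terms: 2, 5, 7, 12, 19, 31, 50
Adding these values together:

126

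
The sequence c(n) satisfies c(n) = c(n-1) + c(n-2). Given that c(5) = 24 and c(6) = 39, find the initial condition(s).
Work backwards using c(k) = c(k+2) - c(k+1):
c(4) = c(6) - c(5) = 39 - 24 = 15
c(3) = c(5) - c(4) = 24 - 15 = 9
c(2) = c(4) - c(3) = 15 - 9 = 6
c(1) = c(3) - c(2) = 9 - 6 = 3
c(0) = c(2) - c(1) = 6 - 3 = 3

c(0) = 3, c(1) = 3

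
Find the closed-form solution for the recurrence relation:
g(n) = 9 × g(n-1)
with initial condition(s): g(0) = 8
Recurrence: g(n) = 9 × g(n-1), initial: g(0) = 8.
Each term is 9 times the previous, so this is geometric with ratio 9. After n steps: g(n) = g(0)·9ⁿ = 8·9ⁿ.

g(n) = 8·9ⁿ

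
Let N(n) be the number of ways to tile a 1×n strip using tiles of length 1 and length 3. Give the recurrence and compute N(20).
Condition on the last tile: it has length 1 (leaving a 1×(n-1) strip) or length 3 (leaving a 1×(n-3) strip), so N(n) = N(n-1) + N(n-3) (order-3 linear recurrence).
For 0 ≤ i < 3 only unit tiles fit, so N(i) = 1.
Iterating the recurrence: N(3) = 2, N(4) = 3, N(5) = 4, N(6) = 6, N(7) = 9, N(8) = 13, N(9) = 19, N(10) = 28, N(11) = 41, N(12) = 60, N(13) = 88, N(14) = 129, N(15) = 189, N(16) = 277, N(17) = 406, N(18) = 595, N(19) = 872, N(20) = 1278.

N(n) = N(n-1) + N(n-3), with N(i) = 1 for 0 ≤ i < 3; N(20) = 1278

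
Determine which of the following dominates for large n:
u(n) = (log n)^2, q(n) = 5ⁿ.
Comparing growth rates:
Growth-rate hierarchy: log n ≺ any polynomial ≺ any exponential cⁿ (c>1) ≺ n! ≺ nⁿ.
exponential base 5 dominates polylogarithmic (log n)^2 asymptotically.

q(n) grows faster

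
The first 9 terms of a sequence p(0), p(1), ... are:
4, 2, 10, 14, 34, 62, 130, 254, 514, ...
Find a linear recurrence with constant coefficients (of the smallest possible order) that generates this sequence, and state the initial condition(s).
Look for the lowest-order linear relation among consecutive terms.
Observation: p(n) - 1·p(n-1) - (2)·p(n-2) = 0 holds for the shown terms, and no order-1 relation p(n) = α·p(n-1) + β fits.
Check at n=3: 1·10 + (2)·2 = 14. ✓

p(n) = p(n-1) + 2p(n-2), p(0) = 4, p(1) = 2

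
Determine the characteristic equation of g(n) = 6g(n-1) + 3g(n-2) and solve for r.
Substitute g(n) = rⁿ and divide through by rⁿ⁻²: r² - 6r - 3 = 0
Discriminant: 6² + 4·3 = 48, not a perfect square, so by the quadratic formula r = (6 ± √48)/2.
General solution: g(n) = A·r₁ⁿ + B·r₂ⁿ where r₁,r₂ = (6 ± √48)/2

Characteristic: r² - 6r - 3 = 0, Roots: r = (6 ± √48)/2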